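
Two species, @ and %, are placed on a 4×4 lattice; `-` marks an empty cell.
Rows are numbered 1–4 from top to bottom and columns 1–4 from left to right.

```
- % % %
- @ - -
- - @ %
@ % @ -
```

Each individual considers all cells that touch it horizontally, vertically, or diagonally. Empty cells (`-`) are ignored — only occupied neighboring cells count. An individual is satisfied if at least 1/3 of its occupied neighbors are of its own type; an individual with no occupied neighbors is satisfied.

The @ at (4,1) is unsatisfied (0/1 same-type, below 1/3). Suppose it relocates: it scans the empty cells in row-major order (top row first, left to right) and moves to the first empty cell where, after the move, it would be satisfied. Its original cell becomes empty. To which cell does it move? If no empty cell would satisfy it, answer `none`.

(1,1)

Vacating (4,1). Empty cells in order:
  (1,1): 1/2 same-type → satisfied — stop here.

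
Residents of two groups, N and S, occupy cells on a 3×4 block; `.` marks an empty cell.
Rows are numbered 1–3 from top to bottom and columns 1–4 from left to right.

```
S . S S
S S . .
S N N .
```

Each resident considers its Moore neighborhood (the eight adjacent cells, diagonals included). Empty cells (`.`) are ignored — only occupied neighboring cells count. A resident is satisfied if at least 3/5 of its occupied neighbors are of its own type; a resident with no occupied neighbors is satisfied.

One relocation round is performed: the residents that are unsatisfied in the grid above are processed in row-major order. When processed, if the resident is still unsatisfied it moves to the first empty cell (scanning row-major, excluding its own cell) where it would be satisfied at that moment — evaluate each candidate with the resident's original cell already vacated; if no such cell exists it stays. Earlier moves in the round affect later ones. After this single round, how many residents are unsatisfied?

1

Initially unsatisfied (in order): (3,2), (3,3).
  (3,2) → (3,4).
  (3,3): no empty cell satisfies it; stays.
Resulting grid:
S . S S
S S . .
S . N N
Unsatisfied now: (3,3).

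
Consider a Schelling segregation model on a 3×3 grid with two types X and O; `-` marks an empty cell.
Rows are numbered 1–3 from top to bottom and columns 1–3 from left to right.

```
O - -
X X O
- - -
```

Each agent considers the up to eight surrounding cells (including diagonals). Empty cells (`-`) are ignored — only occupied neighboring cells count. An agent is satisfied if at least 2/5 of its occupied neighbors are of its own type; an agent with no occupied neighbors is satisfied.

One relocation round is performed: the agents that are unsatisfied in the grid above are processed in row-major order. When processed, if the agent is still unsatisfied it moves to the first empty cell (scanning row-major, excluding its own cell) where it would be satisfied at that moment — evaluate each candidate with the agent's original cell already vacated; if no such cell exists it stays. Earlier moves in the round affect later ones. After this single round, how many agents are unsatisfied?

0

Initially unsatisfied (in order): (1,1), (2,2), (2,3).
  (1,1) → (1,3).
  (2,2) → (1,1).
  (2,3): now satisfied by earlier moves; stays.
Resulting grid:
X - O
X - O
- - -
All satisfied now.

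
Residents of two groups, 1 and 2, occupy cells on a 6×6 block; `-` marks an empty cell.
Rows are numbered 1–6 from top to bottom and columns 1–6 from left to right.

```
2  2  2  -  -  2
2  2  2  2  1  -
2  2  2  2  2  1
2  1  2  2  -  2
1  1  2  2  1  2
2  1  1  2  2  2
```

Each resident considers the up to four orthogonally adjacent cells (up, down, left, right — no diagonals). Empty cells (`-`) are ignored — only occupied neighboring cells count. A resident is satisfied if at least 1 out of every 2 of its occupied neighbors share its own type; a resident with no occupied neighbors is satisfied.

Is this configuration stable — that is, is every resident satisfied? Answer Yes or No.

No

(1,1)2 2/2 ok
(1,2)2 3/3 ok
(1,3)2 2/2 ok
(1,6)2 0/0 ok
(2,1)2 3/3 ok
(2,2)2 4/4 ok
(2,3)2 4/4 ok
(2,4)2 2/3 ok
(2,5)1 0/2 unhappy
(3,1)2 3/3 ok
(3,2)2 3/4 ok
(3,3)2 4/4 ok
(3,4)2 4/4 ok
(3,5)2 1/3 unhappy
(3,6)1 0/2 unhappy
(4,1)2 1/3 unhappy
(4,2)1 1/4 unhappy
(4,3)2 3/4 ok
(4,4)2 3/3 ok
(4,6)2 1/2 ok
(5,1)1 1/3 unhappy
(5,2)1 3/4 ok
(5,3)2 2/4 ok
(5,4)2 3/4 ok
(5,5)1 0/3 unhappy
(5,6)2 2/3 ok
(6,1)2 0/2 unhappy
(6,2)1 2/3 ok
(6,3)1 1/3 unhappy
(6,4)2 2/3 ok
(6,5)2 2/3 ok
(6,6)2 2/2 ok
For instance (2,5) has only 0/2 same-type neighbors, below 1/2.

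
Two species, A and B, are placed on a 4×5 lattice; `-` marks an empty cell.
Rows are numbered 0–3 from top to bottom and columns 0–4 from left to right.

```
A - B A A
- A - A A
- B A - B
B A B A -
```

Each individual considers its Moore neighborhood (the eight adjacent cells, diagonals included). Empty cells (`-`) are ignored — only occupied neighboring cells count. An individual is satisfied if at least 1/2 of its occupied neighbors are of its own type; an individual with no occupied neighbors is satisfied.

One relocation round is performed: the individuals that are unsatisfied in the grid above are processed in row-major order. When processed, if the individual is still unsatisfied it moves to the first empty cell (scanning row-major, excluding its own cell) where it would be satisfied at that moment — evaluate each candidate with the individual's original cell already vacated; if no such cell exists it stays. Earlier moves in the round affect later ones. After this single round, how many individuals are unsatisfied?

1

Initially unsatisfied (in order): (0,2), (2,1), (2,4), (3,1), (3,2), (3,3).
  (0,2) → (2,0).
  (2,1): now satisfied by earlier moves; stays.
  (2,4) → (1,0).
  (3,1) → (0,1).
  (3,2) → (3,1).
  (3,3): now satisfied by earlier moves; stays.
Resulting grid:
A A - A A
B A - A A
B B A - -
B B - A -
Unsatisfied now: (1,0).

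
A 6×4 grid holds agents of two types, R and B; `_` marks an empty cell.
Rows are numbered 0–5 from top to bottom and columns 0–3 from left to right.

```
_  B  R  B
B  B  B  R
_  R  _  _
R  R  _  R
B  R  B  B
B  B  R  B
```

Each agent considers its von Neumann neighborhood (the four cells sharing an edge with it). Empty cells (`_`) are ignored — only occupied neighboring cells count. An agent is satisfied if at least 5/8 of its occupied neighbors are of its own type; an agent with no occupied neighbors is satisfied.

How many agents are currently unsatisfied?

14

Row 0: (0,1)B 1/2 ✗ · (0,2)R 0/3 ✗ · (0,3)B 0/2 ✗
Row 1: (1,0)B 1/1 ✓ · (1,1)B 3/4 ✓ · (1,2)B 1/3 ✗ · (1,3)R 0/2 ✗
Row 2: (2,1)R 1/2 ✗
Row 3: (3,0)R 1/2 ✗ · (3,1)R 3/3 ✓ · (3,3)R 0/1 ✗
Row 4: (4,0)B 1/3 ✗ · (4,1)R 1/4 ✗ · (4,2)B 1/3 ✗ · (4,3)B 2/3 ✓
Row 5: (5,0)B 2/2 ✓ · (5,1)B 1/3 ✗ · (5,2)R 0/3 ✗ · (5,3)B 1/2 ✗
Unsatisfied: (0,1), (0,2), (0,3), (1,2), (1,3), (2,1), (3,0), (3,3), (4,0), (4,1), (4,2), (5,1), (5,2), (5,3) — 14 in total.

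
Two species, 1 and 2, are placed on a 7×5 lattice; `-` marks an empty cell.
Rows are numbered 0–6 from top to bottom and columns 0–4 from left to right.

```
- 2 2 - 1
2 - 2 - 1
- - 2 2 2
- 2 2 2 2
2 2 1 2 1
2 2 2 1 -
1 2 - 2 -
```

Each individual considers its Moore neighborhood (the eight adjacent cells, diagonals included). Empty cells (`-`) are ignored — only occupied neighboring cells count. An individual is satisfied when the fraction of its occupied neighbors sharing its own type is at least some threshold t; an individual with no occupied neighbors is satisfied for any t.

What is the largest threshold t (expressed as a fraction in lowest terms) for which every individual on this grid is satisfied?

Row 0: (0,1)2 3/3 · (0,2)2 2/2 · (0,4)1 1/1
Row 1: (1,0)2 1/1 · (1,2)2 4/4 · (1,4)1 1/3
Row 2: (2,2)2 5/5 · (2,3)2 6/7 · (2,4)2 3/4
Row 3: (3,1)2 4/5 · (3,2)2 6/7 · (3,3)2 6/8 · (3,4)2 4/5
Row 4: (4,0)2 4/4 · (4,1)2 6/7 · (4,2)1 1/8 · (4,3)2 4/7 · (4,4)1 1/4
Row 5: (5,0)2 4/5 · (5,1)2 5/7 · (5,2)2 5/7 · (5,3)1 2/5
Row 6: (6,0)1 0/3 · (6,1)2 3/4 · (6,3)2 1/2
The smallest same-type fraction is 0/3 at (6,0), which reduces to 0/1. Any threshold above that leaves this individual unsatisfied.

0/1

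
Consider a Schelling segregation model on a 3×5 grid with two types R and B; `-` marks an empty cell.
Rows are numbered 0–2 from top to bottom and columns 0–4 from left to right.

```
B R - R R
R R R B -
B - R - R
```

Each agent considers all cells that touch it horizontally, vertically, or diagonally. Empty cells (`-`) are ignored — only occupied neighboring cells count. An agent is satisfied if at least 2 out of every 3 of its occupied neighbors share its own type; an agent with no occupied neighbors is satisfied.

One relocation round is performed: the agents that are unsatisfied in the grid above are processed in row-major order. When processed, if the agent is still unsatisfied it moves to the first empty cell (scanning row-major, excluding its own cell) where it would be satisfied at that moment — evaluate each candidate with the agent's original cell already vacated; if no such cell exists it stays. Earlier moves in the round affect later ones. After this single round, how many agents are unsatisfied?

Initially unsatisfied (in order): (0,0), (0,4), (1,0), (1,3), (2,0), (2,4).
  (0,0): no empty cell satisfies it; stays.
  (0,4) → (0,2).
  (1,0) → (1,4).
  (1,3): no empty cell satisfies it; stays.
  (2,0): no empty cell satisfies it; stays.
  (2,4) → (0,4).
Resulting grid:
B R R R R
- R R B R
B - R - -
Unsatisfied now: (0,0), (1,3), (2,0).

3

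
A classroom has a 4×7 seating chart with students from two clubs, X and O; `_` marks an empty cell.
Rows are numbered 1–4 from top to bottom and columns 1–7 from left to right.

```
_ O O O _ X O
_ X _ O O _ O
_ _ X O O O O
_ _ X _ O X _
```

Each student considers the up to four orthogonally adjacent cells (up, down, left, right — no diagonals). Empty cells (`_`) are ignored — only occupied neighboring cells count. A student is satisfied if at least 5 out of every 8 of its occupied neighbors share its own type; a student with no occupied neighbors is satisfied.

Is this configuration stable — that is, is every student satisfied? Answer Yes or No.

No

(1,2)O 1/2 not
(1,3)O 2/2 satisfied
(1,4)O 2/2 satisfied
(1,6)X 0/1 not
(1,7)O 1/2 not
(2,2)X 0/1 not
(2,4)O 3/3 satisfied
(2,5)O 2/2 satisfied
(2,7)O 2/2 satisfied
(3,3)X 1/2 not
(3,4)O 2/3 satisfied
(3,5)O 4/4 satisfied
(3,6)O 2/3 satisfied
(3,7)O 2/2 satisfied
(4,3)X 1/1 satisfied
(4,5)O 1/2 not
(4,6)X 0/2 not
For instance (1,2) has only 1/2 same-type neighbors, below 5/8.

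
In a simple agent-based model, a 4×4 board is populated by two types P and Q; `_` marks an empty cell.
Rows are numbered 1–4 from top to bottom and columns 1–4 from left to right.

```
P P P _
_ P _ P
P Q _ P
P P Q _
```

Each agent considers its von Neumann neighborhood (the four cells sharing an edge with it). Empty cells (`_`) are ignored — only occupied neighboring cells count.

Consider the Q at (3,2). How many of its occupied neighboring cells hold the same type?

Occupied neighbors of (3,2): (2,2)=P, (4,2)=P, (3,1)=P.
Same type (Q): 0 of 3.

0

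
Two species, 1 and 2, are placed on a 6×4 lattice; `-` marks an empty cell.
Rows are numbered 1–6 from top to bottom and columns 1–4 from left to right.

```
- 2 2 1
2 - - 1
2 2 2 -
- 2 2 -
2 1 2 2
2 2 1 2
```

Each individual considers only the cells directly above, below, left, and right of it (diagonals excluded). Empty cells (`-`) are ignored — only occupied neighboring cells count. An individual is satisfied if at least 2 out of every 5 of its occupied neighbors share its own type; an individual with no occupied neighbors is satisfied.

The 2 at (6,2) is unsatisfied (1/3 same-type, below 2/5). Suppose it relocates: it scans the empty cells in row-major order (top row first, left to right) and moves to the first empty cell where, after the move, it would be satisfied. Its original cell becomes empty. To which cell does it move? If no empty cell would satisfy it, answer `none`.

Vacating (6,2). Empty cells in order:
  (1,1): 2/2 same-type → satisfied — stop here.

(1,1)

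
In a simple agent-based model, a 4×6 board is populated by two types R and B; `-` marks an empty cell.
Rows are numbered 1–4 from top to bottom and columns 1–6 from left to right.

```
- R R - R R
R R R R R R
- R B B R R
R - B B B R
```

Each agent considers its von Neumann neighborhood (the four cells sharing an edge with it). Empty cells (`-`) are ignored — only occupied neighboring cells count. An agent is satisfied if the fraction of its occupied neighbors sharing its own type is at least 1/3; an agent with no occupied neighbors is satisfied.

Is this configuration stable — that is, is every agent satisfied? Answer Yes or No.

Yes

(1,2)R 2/2 ok
(1,3)R 2/2 ok
(1,5)R 2/2 ok
(1,6)R 2/2 ok
(2,1)R 1/1 ok
(2,2)R 4/4 ok
(2,3)R 3/4 ok
(2,4)R 2/3 ok
(2,5)R 4/4 ok
(2,6)R 3/3 ok
(3,2)R 1/2 ok
(3,3)B 2/4 ok
(3,4)B 2/4 ok
(3,5)R 2/4 ok
(3,6)R 3/3 ok
(4,1)R 0/0 ok
(4,3)B 2/2 ok
(4,4)B 3/3 ok
(4,5)B 1/3 ok
(4,6)R 1/2 ok
All meet the threshold, so the configuration is stable.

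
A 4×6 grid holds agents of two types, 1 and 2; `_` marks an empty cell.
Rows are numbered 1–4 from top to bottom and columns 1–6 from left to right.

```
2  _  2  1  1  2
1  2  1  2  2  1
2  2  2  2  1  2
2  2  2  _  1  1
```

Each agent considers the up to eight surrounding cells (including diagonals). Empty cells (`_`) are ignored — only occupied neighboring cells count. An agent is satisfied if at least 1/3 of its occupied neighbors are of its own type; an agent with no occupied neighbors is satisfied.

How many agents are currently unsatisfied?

3

(1,1)2 1/2 satisfied
(1,3)2 2/4 satisfied
(1,4)1 2/5 satisfied
(1,5)1 2/5 satisfied
(1,6)2 1/3 satisfied
(2,1)1 0/4 not
(2,2)2 5/7 satisfied
(2,3)1 1/7 not
(2,4)2 4/8 satisfied
(2,5)2 4/8 satisfied
(2,6)1 2/5 satisfied
(3,1)2 4/5 satisfied
(3,2)2 6/8 satisfied
(3,3)2 6/7 satisfied
(3,4)2 4/7 satisfied
(3,5)1 3/7 satisfied
(3,6)2 1/5 not
(4,1)2 3/3 satisfied
(4,2)2 5/5 satisfied
(4,3)2 4/4 satisfied
(4,5)1 2/4 satisfied
(4,6)1 2/3 satisfied
Unsatisfied: (2,1), (2,3), (3,6) — 3 in total.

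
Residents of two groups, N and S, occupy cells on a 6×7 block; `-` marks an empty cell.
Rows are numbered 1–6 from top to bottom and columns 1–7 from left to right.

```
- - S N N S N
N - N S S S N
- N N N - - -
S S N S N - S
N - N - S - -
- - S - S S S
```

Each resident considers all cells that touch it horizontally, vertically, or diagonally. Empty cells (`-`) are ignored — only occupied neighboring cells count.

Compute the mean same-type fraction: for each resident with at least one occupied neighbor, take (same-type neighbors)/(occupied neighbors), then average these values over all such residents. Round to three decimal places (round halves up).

Row 1: (1,3)S 1/3 · (1,4)N 2/5 · (1,5)N 1/5 · (1,6)S 2/5 · (1,7)N 1/3
Row 2: (2,1)N 1/1 · (2,3)N 4/6 · (2,4)S 2/7 · (2,5)S 3/6 · (2,6)S 2/5 · (2,7)N 1/3
Row 3: (3,2)N 4/6 · (3,3)N 4/7 · (3,4)N 4/7
Row 4: (4,1)S 1/3 · (4,2)S 1/6 · (4,3)N 4/6 · (4,4)S 1/6 · (4,5)N 1/3 · (4,7)S — no occupied neighbors
Row 5: (5,1)N 0/2 · (5,3)N 1/4 · (5,5)S 3/4
Row 6: (6,3)S 0/1 · (6,5)S 2/2 · (6,6)S 3/3 · (6,7)S 1/1
Sum over 26 residents: 1/3 + 2/5 + 1/5 + 2/5 + 1/3 + 1/1 + 4/6 + 2/7 + 3/6 + 2/5 + 1/3 + 4/6 + 4/7 + 4/7 + 1/3 + 1/6 + 4/6 + 1/6 + 1/3 + 0/2 + 1/4 + 3/4 + 0/1 + 2/2 + 3/3 + 1/1 = 863/70; mean = 863/70 ÷ 26 = 863/1820 = 0.474175… → 0.474.

0.474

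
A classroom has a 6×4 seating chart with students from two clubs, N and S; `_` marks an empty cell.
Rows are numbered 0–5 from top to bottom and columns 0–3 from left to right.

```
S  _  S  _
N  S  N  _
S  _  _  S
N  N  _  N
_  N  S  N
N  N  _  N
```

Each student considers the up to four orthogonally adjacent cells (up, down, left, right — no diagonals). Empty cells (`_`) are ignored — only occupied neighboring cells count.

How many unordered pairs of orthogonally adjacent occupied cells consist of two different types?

9

Scan each occupied cell's neighbors to the right and below so each pair is counted once.
Row 0: S(0,0)–N(1,0)≠ S(0,2)–N(1,2)≠  → 2/2 unlike.
Row 1: N(1,0)–S(1,1)≠ N(1,0)–S(2,0)≠ S(1,1)–N(1,2)≠  → 3/3 unlike.
Row 2: S(2,0)–N(3,0)≠ S(2,3)–N(3,3)≠  → 2/2 unlike.
Row 3: N(3,0)–N(3,1)= N(3,1)–N(4,1)= N(3,3)–N(4,3)=  → 0/3 unlike.
Row 4: N(4,1)–S(4,2)≠ N(4,1)–N(5,1)= S(4,2)–N(4,3)≠ N(4,3)–N(5,3)=  → 2/4 unlike.
Row 5: N(5,0)–N(5,1)=  → 0/1 unlike.
Total adjacent occupied pairs: 15; unlike-type pairs: 9.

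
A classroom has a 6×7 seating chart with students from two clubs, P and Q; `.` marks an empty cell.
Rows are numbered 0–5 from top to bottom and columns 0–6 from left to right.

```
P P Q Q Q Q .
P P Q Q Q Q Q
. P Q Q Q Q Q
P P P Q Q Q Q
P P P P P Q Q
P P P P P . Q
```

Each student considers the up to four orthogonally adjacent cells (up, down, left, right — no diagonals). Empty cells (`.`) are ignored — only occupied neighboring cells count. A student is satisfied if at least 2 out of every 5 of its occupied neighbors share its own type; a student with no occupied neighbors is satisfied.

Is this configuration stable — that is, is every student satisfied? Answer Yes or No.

(0,0)P 2/2 ✓
(0,1)P 2/3 ✓
(0,2)Q 2/3 ✓
(0,3)Q 3/3 ✓
(0,4)Q 3/3 ✓
(0,5)Q 2/2 ✓
(1,0)P 2/2 ✓
(1,1)P 3/4 ✓
(1,2)Q 3/4 ✓
(1,3)Q 4/4 ✓
(1,4)Q 4/4 ✓
(1,5)Q 4/4 ✓
(1,6)Q 2/2 ✓
(2,1)P 2/3 ✓
(2,2)Q 2/4 ✓
(2,3)Q 4/4 ✓
(2,4)Q 4/4 ✓
(2,5)Q 4/4 ✓
(2,6)Q 3/3 ✓
(3,0)P 2/2 ✓
(3,1)P 4/4 ✓
(3,2)P 2/4 ✓
(3,3)Q 2/4 ✓
(3,4)Q 3/4 ✓
(3,5)Q 4/4 ✓
(3,6)Q 3/3 ✓
(4,0)P 3/3 ✓
(4,1)P 4/4 ✓
(4,2)P 4/4 ✓
(4,3)P 3/4 ✓
(4,4)P 2/4 ✓
(4,5)Q 2/3 ✓
(4,6)Q 3/3 ✓
(5,0)P 2/2 ✓
(5,1)P 3/3 ✓
(5,2)P 3/3 ✓
(5,3)P 3/3 ✓
(5,4)P 2/2 ✓
(5,6)Q 1/1 ✓
All meet the threshold, so the configuration is stable.

Yes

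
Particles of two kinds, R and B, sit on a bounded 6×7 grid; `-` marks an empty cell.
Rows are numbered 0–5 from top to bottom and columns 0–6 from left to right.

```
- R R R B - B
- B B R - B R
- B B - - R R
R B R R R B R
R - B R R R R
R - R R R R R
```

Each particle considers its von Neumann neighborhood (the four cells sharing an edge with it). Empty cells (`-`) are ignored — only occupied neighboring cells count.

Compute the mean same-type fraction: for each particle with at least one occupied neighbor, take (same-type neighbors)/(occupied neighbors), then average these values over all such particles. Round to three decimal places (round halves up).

0.614

Row 0: (0,1)R 1/2 · (0,2)R 2/3 · (0,3)R 2/3 · (0,4)B 0/1 · (0,6)B 0/1
Row 1: (1,1)B 2/3 · (1,2)B 2/4 · (1,3)R 1/2 · (1,5)B 0/2 · (1,6)R 1/3
Row 2: (2,1)B 3/3 · (2,2)B 2/3 · (2,5)R 1/3 · (2,6)R 3/3
Row 3: (3,0)R 1/2 · (3,1)B 1/3 · (3,2)R 1/4 · (3,3)R 3/3 · (3,4)R 2/3 · (3,5)B 0/4 · (3,6)R 2/3
Row 4: (4,0)R 2/2 · (4,2)B 0/3 · (4,3)R 3/4 · (4,4)R 4/4 · (4,5)R 3/4 · (4,6)R 3/3
Row 5: (5,0)R 1/1 · (5,2)R 1/2 · (5,3)R 3/3 · (5,4)R 3/3 · (5,5)R 3/3 · (5,6)R 2/2
Sum over 33 particles: 1/2 + 2/3 + 2/3 + 0/1 + 0/1 + 2/3 + 2/4 + 1/2 + 0/2 + 1/3 + 3/3 + 2/3 + 1/3 + 3/3 + 1/2 + 1/3 + 1/4 + 3/3 + 2/3 + 0/4 + 2/3 + 2/2 + 0/3 + 3/4 + 4/4 + 3/4 + 3/3 + 1/1 + 1/2 + 3/3 + 3/3 + 3/3 + 2/2 = 81/4; mean = 81/4 ÷ 33 = 27/44 = 0.613636… → 0.614.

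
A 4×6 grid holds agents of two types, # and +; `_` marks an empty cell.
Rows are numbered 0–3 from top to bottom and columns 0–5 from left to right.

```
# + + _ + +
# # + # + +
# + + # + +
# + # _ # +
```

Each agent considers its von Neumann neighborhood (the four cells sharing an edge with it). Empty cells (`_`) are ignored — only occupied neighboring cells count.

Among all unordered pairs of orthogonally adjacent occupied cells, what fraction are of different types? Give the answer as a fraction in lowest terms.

Scan each occupied cell's neighbors to the right and below so each pair is counted once.
From row 0: 2 unlike of 8 pairs (running 2/8).
From row 1: 4 unlike of 11 pairs (running 6/19).
From row 2: 5 unlike of 10 pairs (running 11/29).
From row 3: 3 unlike of 3 pairs (running 14/32).
Total adjacent occupied pairs: 32; unlike-type pairs: 14.
14/32 reduces to 7/16.

7/16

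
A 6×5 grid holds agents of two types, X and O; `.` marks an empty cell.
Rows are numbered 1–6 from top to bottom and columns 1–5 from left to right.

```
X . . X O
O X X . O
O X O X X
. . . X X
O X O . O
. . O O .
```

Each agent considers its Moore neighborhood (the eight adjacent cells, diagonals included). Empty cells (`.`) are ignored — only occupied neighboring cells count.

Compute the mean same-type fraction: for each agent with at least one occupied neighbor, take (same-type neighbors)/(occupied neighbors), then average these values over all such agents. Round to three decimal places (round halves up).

Row 1: (1,1)X 1/2 · (1,4)X 1/3 · (1,5)O 1/2
Row 2: (2,1)O 1/4 · (2,2)X 3/6 · (2,3)X 4/5 · (2,5)O 1/4
Row 3: (3,1)O 1/3 · (3,2)X 2/5 · (3,3)O 0/5 · (3,4)X 4/6 · (3,5)X 3/4
Row 4: (4,4)X 3/6 · (4,5)X 3/4
Row 5: (5,1)O 0/1 · (5,2)X 0/3 · (5,3)O 2/4 · (5,5)O 1/3
Row 6: (6,3)O 2/3 · (6,4)O 3/3
Sum over 20 agents: 1/2 + 1/3 + 1/2 + 1/4 + 3/6 + 4/5 + 1/4 + 1/3 + 2/5 + 0/5 + 4/6 + 3/4 + 3/6 + 3/4 + 0/1 + 0/3 + 2/4 + 1/3 + 2/3 + 3/3 = 271/30; mean = 271/30 ÷ 20 = 271/600 = 0.451666… → 0.452.

0.452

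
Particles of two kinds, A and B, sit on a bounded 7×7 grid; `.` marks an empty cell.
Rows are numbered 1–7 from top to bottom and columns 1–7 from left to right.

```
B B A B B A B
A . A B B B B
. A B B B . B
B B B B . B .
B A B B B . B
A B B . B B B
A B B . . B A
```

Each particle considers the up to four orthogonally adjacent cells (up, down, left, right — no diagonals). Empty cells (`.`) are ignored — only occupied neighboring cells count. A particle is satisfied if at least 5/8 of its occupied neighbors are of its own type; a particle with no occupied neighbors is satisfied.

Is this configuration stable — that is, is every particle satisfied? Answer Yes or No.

Row 1: (1,1)B 1/2 not · (1,2)B 1/2 not · (1,3)A 1/3 not · (1,4)B 2/3 satisfied · (1,5)B 2/3 satisfied · (1,6)A 0/3 not · (1,7)B 1/2 not
Row 2: (2,1)A 0/1 not · (2,3)A 1/3 not · (2,4)B 3/4 satisfied · (2,5)B 4/4 satisfied · (2,6)B 2/3 satisfied · (2,7)B 3/3 satisfied
Row 3: (3,2)A 0/2 not · (3,3)B 2/4 not · (3,4)B 4/4 satisfied · (3,5)B 2/2 satisfied · (3,7)B 1/1 satisfied
Row 4: (4,1)B 2/2 satisfied · (4,2)B 2/4 not · (4,3)B 4/4 satisfied · (4,4)B 3/3 satisfied · (4,6)B 0/0 satisfied
Row 5: (5,1)B 1/3 not · (5,2)A 0/4 not · (5,3)B 3/4 satisfied · (5,4)B 3/3 satisfied · (5,5)B 2/2 satisfied · (5,7)B 1/1 satisfied
Row 6: (6,1)A 1/3 not · (6,2)B 2/4 not · (6,3)B 3/3 satisfied · (6,5)B 2/2 satisfied · (6,6)B 3/3 satisfied · (6,7)B 2/3 satisfied
Row 7: (7,1)A 1/2 not · (7,2)B 2/3 satisfied · (7,3)B 2/2 satisfied · (7,6)B 1/2 not · (7,7)A 0/2 not
For instance (1,1) has only 1/2 same-type neighbors, below 5/8.

No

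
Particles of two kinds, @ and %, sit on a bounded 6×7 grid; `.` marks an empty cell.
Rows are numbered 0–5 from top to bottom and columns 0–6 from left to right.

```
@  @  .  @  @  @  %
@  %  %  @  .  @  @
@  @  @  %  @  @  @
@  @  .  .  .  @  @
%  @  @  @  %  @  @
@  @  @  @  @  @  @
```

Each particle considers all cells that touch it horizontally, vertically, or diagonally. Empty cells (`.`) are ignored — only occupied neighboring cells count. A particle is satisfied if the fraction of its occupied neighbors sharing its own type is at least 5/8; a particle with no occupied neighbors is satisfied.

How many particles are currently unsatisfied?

8

Row 0: (0,0)@ 2/3 satisfied · (0,1)@ 2/4 not · (0,3)@ 2/3 satisfied · (0,4)@ 4/4 satisfied · (0,5)@ 3/4 satisfied · (0,6)% 0/3 not
Row 1: (1,0)@ 4/5 satisfied · (1,1)% 1/7 not · (1,2)% 2/7 not · (1,3)@ 4/6 satisfied · (1,5)@ 6/7 satisfied · (1,6)@ 4/5 satisfied
Row 2: (2,0)@ 4/5 satisfied · (2,1)@ 5/7 satisfied · (2,2)@ 3/6 not · (2,3)% 1/4 not · (2,4)@ 4/5 satisfied · (2,5)@ 6/6 satisfied · (2,6)@ 5/5 satisfied
Row 3: (3,0)@ 4/5 satisfied · (3,1)@ 6/7 satisfied · (3,5)@ 6/7 satisfied · (3,6)@ 5/5 satisfied
Row 4: (4,0)% 0/5 not · (4,1)@ 6/7 satisfied · (4,2)@ 6/6 satisfied · (4,3)@ 4/5 satisfied · (4,4)% 0/6 not · (4,5)@ 6/7 satisfied · (4,6)@ 5/5 satisfied
Row 5: (5,0)@ 2/3 satisfied · (5,1)@ 4/5 satisfied · (5,2)@ 5/5 satisfied · (5,3)@ 4/5 satisfied · (5,4)@ 4/5 satisfied · (5,5)@ 4/5 satisfied · (5,6)@ 3/3 satisfied
Unsatisfied: (0,1), (0,6), (1,1), (1,2), (2,2), (2,3), (4,0), (4,4) — 8 in total.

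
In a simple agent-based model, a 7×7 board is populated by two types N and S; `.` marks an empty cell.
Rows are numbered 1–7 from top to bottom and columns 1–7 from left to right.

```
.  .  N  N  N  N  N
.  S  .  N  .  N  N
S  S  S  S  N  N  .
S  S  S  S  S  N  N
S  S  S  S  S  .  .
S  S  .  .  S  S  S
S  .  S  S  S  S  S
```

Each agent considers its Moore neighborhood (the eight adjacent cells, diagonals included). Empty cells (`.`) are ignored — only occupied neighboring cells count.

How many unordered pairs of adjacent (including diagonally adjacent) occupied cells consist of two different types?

Scan each occupied cell's neighbors to the right and below (and the two forward diagonals) so each pair is counted once.
From row 1: 1 unlike of 13 pairs (running 1/13).
From row 2: 2 unlike of 10 pairs (running 3/23).
From row 3: 4 unlike of 22 pairs (running 7/45).
From row 4: 2 unlike of 20 pairs (running 9/65).
From row 5: 0 unlike of 12 pairs (running 9/77).
From row 6: 0 unlike of 14 pairs (running 9/91).
From row 7: 0 unlike of 4 pairs (running 9/95).
Total adjacent occupied pairs: 95; unlike-type pairs: 9.

9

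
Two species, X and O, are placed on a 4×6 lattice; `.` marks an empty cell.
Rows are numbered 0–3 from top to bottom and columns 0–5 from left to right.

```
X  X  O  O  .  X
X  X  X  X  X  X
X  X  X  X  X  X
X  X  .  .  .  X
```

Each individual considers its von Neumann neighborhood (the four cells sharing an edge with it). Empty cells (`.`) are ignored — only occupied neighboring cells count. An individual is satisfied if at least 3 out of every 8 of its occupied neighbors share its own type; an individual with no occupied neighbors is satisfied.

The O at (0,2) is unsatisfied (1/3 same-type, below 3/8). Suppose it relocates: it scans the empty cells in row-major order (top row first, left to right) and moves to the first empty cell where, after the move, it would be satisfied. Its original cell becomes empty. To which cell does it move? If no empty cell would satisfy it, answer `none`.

Vacating (0,2). Empty cells in order:
  (0,4): 1/3 same-type → still unsatisfied.
  (3,2): 0/2 same-type → still unsatisfied.
  (3,3): 0/1 same-type → still unsatisfied.
  (3,4): 0/2 same-type → still unsatisfied.

none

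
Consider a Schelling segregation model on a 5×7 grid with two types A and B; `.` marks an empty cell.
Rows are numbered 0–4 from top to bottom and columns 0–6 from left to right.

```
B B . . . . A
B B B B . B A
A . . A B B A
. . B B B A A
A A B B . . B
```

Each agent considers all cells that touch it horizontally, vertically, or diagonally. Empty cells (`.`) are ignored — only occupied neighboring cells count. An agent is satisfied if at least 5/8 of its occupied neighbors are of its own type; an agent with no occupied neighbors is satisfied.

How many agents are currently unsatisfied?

Row 0: (0,0)B 3/3 ok · (0,1)B 4/4 ok · (0,6)A 1/2 unhappy
Row 1: (1,0)B 3/4 ok · (1,1)B 4/5 ok · (1,2)B 3/4 ok · (1,3)B 2/3 ok · (1,5)B 2/5 unhappy · (1,6)A 2/4 unhappy
Row 2: (2,0)A 0/2 unhappy · (2,3)A 0/6 unhappy · (2,4)B 5/7 ok · (2,5)B 3/7 unhappy · (2,6)A 3/5 unhappy
Row 3: (3,2)B 3/5 unhappy · (3,3)B 5/6 ok · (3,4)B 4/6 ok · (3,5)A 2/6 unhappy · (3,6)A 2/4 unhappy
Row 4: (4,0)A 1/1 ok · (4,1)A 1/3 unhappy · (4,2)B 3/4 ok · (4,3)B 4/4 ok · (4,6)B 0/2 unhappy
Unsatisfied: (0,6), (1,5), (1,6), (2,0), (2,3), (2,5), (2,6), (3,2), (3,5), (3,6), (4,1), (4,6) — 12 in total.

12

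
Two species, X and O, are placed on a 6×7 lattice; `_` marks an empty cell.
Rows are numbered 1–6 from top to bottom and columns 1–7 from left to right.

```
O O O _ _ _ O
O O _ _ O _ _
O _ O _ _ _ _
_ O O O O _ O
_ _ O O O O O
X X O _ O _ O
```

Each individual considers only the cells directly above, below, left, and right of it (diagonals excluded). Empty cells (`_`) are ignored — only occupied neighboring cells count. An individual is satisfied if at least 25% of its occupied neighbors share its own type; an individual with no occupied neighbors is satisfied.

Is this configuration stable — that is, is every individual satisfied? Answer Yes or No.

Yes

(1,1)O 2/2 ✓
(1,2)O 3/3 ✓
(1,3)O 1/1 ✓
(1,7)O 0/0 ✓
(2,1)O 3/3 ✓
(2,2)O 2/2 ✓
(2,5)O 0/0 ✓
(3,1)O 1/1 ✓
(3,3)O 1/1 ✓
(4,2)O 1/1 ✓
(4,3)O 4/4 ✓
(4,4)O 3/3 ✓
(4,5)O 2/2 ✓
(4,7)O 1/1 ✓
(5,3)O 3/3 ✓
(5,4)O 3/3 ✓
(5,5)O 4/4 ✓
(5,6)O 2/2 ✓
(5,7)O 3/3 ✓
(6,1)X 1/1 ✓
(6,2)X 1/2 ✓
(6,3)O 1/2 ✓
(6,5)O 1/1 ✓
(6,7)O 1/1 ✓
All meet the threshold, so the configuration is stable.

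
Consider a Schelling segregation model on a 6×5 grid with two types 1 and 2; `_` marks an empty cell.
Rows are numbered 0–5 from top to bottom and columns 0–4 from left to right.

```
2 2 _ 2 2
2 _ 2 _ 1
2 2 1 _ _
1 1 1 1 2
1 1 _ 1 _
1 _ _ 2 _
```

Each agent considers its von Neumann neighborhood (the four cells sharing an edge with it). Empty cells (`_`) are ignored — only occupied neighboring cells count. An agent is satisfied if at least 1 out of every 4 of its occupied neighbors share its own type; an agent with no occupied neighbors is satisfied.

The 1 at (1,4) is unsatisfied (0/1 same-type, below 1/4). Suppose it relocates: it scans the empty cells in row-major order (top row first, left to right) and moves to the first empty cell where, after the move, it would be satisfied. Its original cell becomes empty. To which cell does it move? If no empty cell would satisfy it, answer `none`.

Vacating (1,4). Empty cells in order:
  (0,2): 0/3 same-type → still unsatisfied.
  (1,1): 0/4 same-type → still unsatisfied.
  (1,3): 0/2 same-type → still unsatisfied.
  (2,3): 2/2 same-type → satisfied — stop here.

(2,3)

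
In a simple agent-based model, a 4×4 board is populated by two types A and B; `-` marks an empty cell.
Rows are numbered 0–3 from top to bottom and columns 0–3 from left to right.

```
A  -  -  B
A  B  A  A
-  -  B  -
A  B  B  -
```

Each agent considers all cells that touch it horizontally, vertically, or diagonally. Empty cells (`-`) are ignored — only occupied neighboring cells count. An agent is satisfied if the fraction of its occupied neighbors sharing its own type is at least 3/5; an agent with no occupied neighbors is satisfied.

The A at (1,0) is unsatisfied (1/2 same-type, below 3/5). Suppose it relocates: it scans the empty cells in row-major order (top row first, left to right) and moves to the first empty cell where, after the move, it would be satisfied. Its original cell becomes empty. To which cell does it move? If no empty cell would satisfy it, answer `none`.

(0,1)

Vacating (1,0). Empty cells in order:
  (0,1): 2/3 same-type → satisfied — stop here.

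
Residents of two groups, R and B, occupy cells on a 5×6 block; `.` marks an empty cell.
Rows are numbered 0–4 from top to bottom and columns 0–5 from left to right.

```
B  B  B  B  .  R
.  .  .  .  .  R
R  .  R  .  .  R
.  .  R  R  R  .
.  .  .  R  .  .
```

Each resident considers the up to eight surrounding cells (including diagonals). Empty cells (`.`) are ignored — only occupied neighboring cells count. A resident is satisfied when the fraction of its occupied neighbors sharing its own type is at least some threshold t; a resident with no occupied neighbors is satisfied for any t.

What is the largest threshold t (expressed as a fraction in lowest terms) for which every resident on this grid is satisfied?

1/1

(0,0)B 1/1
(0,1)B 2/2
(0,2)B 2/2
(0,3)B 1/1
(0,5)R 1/1
(1,5)R 2/2
(2,0)R — no occupied neighbors
(2,2)R 2/2
(2,5)R 2/2
(3,2)R 3/3
(3,3)R 4/4
(3,4)R 3/3
(4,3)R 3/3
The smallest same-type fraction is 1/1 at (0,0), which reduces to 1/1. Any threshold above that leaves this resident unsatisfied.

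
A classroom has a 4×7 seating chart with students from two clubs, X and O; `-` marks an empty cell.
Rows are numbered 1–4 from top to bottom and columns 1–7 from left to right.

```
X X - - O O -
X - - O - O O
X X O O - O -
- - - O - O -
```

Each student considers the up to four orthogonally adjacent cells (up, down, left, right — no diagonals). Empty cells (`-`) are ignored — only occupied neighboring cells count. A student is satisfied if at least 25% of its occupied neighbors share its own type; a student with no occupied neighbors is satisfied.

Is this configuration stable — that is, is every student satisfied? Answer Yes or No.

Yes

(1,1)X 2/2 satisfied
(1,2)X 1/1 satisfied
(1,5)O 1/1 satisfied
(1,6)O 2/2 satisfied
(2,1)X 2/2 satisfied
(2,4)O 1/1 satisfied
(2,6)O 3/3 satisfied
(2,7)O 1/1 satisfied
(3,1)X 2/2 satisfied
(3,2)X 1/2 satisfied
(3,3)O 1/2 satisfied
(3,4)O 3/3 satisfied
(3,6)O 2/2 satisfied
(4,4)O 1/1 satisfied
(4,6)O 1/1 satisfied
All meet the threshold, so the configuration is stable.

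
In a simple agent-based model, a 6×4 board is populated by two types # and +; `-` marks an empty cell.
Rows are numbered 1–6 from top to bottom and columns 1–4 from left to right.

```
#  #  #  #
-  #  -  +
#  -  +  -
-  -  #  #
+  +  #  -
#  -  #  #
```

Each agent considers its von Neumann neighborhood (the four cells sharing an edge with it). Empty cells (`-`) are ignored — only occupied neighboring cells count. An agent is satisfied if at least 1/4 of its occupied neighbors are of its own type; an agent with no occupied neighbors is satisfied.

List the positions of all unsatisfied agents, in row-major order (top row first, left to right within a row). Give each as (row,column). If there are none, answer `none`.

(2,4), (3,3), (6,1)

(1,1)# 1/1 ✓
(1,2)# 3/3 ✓
(1,3)# 2/2 ✓
(1,4)# 1/2 ✓
(2,2)# 1/1 ✓
(2,4)+ 0/1 ✗
(3,1)# 0/0 ✓
(3,3)+ 0/1 ✗
(4,3)# 2/3 ✓
(4,4)# 1/1 ✓
(5,1)+ 1/2 ✓
(5,2)+ 1/2 ✓
(5,3)# 2/3 ✓
(6,1)# 0/1 ✗
(6,3)# 2/2 ✓
(6,4)# 1/1 ✓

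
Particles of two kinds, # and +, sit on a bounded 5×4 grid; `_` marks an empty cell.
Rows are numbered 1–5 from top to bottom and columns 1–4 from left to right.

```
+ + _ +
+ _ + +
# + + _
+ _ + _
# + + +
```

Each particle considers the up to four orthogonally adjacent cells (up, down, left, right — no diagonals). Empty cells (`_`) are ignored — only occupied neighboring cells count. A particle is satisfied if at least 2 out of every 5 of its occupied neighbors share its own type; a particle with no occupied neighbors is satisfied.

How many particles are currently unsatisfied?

(1,1)+ 2/2 ✓
(1,2)+ 1/1 ✓
(1,4)+ 1/1 ✓
(2,1)+ 1/2 ✓
(2,3)+ 2/2 ✓
(2,4)+ 2/2 ✓
(3,1)# 0/3 ✗
(3,2)+ 1/2 ✓
(3,3)+ 3/3 ✓
(4,1)+ 0/2 ✗
(4,3)+ 2/2 ✓
(5,1)# 0/2 ✗
(5,2)+ 1/2 ✓
(5,3)+ 3/3 ✓
(5,4)+ 1/1 ✓
Unsatisfied: (3,1), (4,1), (5,1) — 3 in total.

3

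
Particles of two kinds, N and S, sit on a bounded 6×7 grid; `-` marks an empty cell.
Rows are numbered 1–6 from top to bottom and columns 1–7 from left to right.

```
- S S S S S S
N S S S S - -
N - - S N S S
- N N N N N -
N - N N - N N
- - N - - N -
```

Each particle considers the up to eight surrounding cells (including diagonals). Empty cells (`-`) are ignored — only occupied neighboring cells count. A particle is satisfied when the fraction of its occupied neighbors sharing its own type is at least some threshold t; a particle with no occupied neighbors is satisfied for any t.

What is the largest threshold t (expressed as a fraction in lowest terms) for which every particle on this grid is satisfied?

(1,2)S 3/4
(1,3)S 5/5
(1,4)S 5/5
(1,5)S 4/4
(1,6)S 3/3
(1,7)S 1/1
(2,1)N 1/3
(2,2)S 3/5
(2,3)S 6/6
(2,4)S 6/7
(2,5)S 6/7
(3,1)N 2/3
(3,4)S 3/7
(3,5)N 3/7
(3,6)S 2/5
(3,7)S 1/2
(4,2)N 4/4
(4,3)N 4/5
(4,4)N 5/6
(4,5)N 5/7
(4,6)N 4/6
(5,1)N 1/1
(5,3)N 5/5
(5,4)N 5/5
(5,6)N 4/4
(5,7)N 3/3
(6,3)N 2/2
(6,6)N 2/2
The smallest same-type fraction is 1/3 at (2,1), which reduces to 1/3. Any threshold above that leaves this particle unsatisfied.

1/3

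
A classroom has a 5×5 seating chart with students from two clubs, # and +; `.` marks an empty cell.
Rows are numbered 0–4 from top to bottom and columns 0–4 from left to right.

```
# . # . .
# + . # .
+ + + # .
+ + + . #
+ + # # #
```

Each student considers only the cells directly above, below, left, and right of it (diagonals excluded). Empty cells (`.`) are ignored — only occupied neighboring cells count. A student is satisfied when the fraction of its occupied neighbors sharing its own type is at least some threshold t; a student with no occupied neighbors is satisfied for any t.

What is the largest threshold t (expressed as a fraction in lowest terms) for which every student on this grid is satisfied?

Row 0: (0,0)# 1/1 · (0,2)# — no occupied neighbors
Row 1: (1,0)# 1/3 · (1,1)+ 1/2 · (1,3)# 1/1
Row 2: (2,0)+ 2/3 · (2,1)+ 4/4 · (2,2)+ 2/3 · (2,3)# 1/2
Row 3: (3,0)+ 3/3 · (3,1)+ 4/4 · (3,2)+ 2/3 · (3,4)# 1/1
Row 4: (4,0)+ 2/2 · (4,1)+ 2/3 · (4,2)# 1/3 · (4,3)# 2/2 · (4,4)# 2/2
The smallest same-type fraction is 1/3 at (1,0), which reduces to 1/3. Any threshold above that leaves this student unsatisfied.

1/3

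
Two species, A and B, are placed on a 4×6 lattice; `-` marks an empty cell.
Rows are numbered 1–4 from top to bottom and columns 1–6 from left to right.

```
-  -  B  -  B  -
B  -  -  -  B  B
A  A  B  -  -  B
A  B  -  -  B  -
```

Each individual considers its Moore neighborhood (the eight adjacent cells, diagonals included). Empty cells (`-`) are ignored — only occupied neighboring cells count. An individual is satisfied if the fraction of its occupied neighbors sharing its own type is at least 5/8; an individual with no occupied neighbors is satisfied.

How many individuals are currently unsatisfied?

(1,3)B 0/0 ok
(1,5)B 2/2 ok
(2,1)B 0/2 unhappy
(2,5)B 3/3 ok
(2,6)B 3/3 ok
(3,1)A 2/4 unhappy
(3,2)A 2/5 unhappy
(3,3)B 1/2 unhappy
(3,6)B 3/3 ok
(4,1)A 2/3 ok
(4,2)B 1/4 unhappy
(4,5)B 1/1 ok
Unsatisfied: (2,1), (3,1), (3,2), (3,3), (4,2) — 5 in total.

5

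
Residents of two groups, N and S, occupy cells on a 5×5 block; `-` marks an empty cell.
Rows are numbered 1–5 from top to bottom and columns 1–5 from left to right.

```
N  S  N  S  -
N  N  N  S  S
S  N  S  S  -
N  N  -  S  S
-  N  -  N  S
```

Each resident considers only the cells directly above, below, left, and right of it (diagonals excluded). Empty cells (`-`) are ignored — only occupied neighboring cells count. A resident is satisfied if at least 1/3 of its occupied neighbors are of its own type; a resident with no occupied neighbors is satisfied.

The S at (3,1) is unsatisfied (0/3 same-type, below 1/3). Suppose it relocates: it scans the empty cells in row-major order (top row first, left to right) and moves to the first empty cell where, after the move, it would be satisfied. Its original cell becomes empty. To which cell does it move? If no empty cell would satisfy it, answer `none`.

(1,5)

Vacating (3,1). Empty cells in order:
  (1,5): 2/2 same-type → satisfied — stop here.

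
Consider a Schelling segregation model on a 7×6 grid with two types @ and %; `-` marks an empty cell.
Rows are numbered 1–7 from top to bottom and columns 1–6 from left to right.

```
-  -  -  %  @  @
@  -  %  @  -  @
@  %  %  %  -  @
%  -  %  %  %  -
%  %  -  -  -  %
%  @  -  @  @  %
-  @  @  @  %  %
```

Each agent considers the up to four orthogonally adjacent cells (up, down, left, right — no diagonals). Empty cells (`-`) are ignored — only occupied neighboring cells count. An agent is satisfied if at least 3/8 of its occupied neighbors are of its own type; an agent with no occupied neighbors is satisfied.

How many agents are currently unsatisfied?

Row 1: (1,4)% 0/2 unhappy · (1,5)@ 1/2 ok · (1,6)@ 2/2 ok
Row 2: (2,1)@ 1/1 ok · (2,3)% 1/2 ok · (2,4)@ 0/3 unhappy · (2,6)@ 2/2 ok
Row 3: (3,1)@ 1/3 unhappy · (3,2)% 1/2 ok · (3,3)% 4/4 ok · (3,4)% 2/3 ok · (3,6)@ 1/1 ok
Row 4: (4,1)% 1/2 ok · (4,3)% 2/2 ok · (4,4)% 3/3 ok · (4,5)% 1/1 ok
Row 5: (5,1)% 3/3 ok · (5,2)% 1/2 ok · (5,6)% 1/1 ok
Row 6: (6,1)% 1/2 ok · (6,2)@ 1/3 unhappy · (6,4)@ 2/2 ok · (6,5)@ 1/3 unhappy · (6,6)% 2/3 ok
Row 7: (7,2)@ 2/2 ok · (7,3)@ 2/2 ok · (7,4)@ 2/3 ok · (7,5)% 1/3 unhappy · (7,6)% 2/2 ok
Unsatisfied: (1,4), (2,4), (3,1), (6,2), (6,5), (7,5) — 6 in total.

6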